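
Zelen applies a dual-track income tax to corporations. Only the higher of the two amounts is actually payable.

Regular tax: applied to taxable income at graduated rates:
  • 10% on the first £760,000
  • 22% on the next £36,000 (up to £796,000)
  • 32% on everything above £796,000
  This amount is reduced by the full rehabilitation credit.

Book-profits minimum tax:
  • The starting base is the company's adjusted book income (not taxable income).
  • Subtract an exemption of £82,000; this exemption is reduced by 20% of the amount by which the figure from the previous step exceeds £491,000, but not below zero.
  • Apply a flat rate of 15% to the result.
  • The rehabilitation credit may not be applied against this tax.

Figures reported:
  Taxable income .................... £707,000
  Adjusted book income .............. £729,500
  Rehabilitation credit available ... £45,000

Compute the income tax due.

Regular tax:
  £707,000 × 10% = £70,700
  Less rehabilitation credit £45,000 → £25,700

Book-profits minimum tax:
  Base (adjusted book income): £729,500
  Exemption: £82,000 − 20% × (£729,500 − £491,000) = £82,000 − £47,700 = £34,300
  Base: £729,500 − £34,300 = £695,200
  £695,200 × 15% = £104,280

£104,280 > £25,700, so the book-profits minimum tax is the binding amount.

£104,280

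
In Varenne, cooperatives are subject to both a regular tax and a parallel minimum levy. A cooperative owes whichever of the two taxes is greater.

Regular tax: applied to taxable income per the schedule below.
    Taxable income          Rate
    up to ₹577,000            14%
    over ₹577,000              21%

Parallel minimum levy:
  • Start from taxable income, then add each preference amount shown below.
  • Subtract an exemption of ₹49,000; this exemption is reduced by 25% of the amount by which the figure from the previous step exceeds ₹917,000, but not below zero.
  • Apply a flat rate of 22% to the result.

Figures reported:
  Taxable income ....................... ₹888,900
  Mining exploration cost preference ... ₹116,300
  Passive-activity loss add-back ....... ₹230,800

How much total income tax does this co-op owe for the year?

₹271,920

Parallel minimum levy:
  Adjusted income: ₹888,900 + ₹116,300 + ₹230,800 = ₹1,236,000
  Exemption: 25% × (₹1,236,000 − ₹917,000) = ₹79,750 ≥ ₹49,000, so the exemption is fully phased out
  Base: ₹1,236,000 − ₹0 = ₹1,236,000
  ₹1,236,000 × 22% = ₹271,920

Regular tax:
  ₹577,000 × 14% = ₹80,780
  ₹311,900 × 21% = ₹65,499
  → ₹146,279

₹271,920 > ₹146,279, so the parallel minimum levy is the binding amount.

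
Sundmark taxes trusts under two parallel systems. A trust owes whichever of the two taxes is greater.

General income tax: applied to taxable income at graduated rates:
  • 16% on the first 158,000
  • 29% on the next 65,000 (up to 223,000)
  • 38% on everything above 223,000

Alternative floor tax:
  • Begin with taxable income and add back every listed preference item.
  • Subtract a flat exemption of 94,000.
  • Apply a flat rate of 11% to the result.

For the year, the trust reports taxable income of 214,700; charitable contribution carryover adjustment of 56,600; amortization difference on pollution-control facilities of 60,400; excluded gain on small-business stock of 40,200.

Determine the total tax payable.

General income tax:
  158,000 × 16% = 25,280
  56,700 × 29% = 16,443
  → 41,723

Alternative floor tax:
  Adjusted income: 214,700 + 56,600 + 60,400 + 40,200 = 371,900
  Less exemption 94,000 → base 277,900
  277,900 × 11% = 30,569

41,723 > 30,569, so the general income tax governs.

41,723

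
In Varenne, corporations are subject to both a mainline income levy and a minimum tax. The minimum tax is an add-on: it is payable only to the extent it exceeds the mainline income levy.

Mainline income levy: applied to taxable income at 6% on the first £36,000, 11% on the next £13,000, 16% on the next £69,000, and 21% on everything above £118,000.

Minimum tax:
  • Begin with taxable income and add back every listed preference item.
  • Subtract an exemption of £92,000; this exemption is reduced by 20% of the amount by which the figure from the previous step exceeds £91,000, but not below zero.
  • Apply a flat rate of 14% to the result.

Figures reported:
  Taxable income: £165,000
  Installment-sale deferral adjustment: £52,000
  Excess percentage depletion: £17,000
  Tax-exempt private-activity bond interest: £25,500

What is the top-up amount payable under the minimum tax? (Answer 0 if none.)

£3,668

Mainline income levy:
  £36,000 × 6% = £2,160
  £13,000 × 11% = £1,430
  £69,000 × 16% = £11,040
  £47,000 × 21% = £9,870
  → £24,500

Minimum tax:
  Adjusted income: £165,000 + £52,000 + £17,000 + £25,500 = £259,500
  Exemption: £92,000 − 20% × (£259,500 − £91,000) = £92,000 − £33,700 = £58,300
  Base: £259,500 − £58,300 = £201,200
  £201,200 × 14% = £28,168

Excess of minimum tax over mainline income levy: £28,168 − £24,500 = £3,668.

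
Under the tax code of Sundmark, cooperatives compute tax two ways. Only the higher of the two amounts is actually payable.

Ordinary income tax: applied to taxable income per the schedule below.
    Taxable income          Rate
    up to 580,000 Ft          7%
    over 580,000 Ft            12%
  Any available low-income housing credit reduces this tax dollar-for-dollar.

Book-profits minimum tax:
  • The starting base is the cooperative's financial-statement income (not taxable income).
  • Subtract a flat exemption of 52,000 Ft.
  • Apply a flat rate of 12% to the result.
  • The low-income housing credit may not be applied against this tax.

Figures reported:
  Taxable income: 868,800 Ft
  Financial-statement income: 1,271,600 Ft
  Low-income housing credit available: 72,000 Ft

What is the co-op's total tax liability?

146,352 Ft

Ordinary income tax:
  580,000 Ft × 7% = 40,600 Ft
  288,800 Ft × 12% = 34,656 Ft
  → 75,256 Ft
  Less low-income housing credit 72,000 Ft → 3,256 Ft

Book-profits minimum tax:
  Base (financial-statement income): 1,271,600 Ft
  Less exemption 52,000 Ft → base 1,219,600 Ft
  1,219,600 Ft × 12% = 146,352 Ft

146,352 Ft > 3,256 Ft, so the book-profits minimum tax is the binding amount.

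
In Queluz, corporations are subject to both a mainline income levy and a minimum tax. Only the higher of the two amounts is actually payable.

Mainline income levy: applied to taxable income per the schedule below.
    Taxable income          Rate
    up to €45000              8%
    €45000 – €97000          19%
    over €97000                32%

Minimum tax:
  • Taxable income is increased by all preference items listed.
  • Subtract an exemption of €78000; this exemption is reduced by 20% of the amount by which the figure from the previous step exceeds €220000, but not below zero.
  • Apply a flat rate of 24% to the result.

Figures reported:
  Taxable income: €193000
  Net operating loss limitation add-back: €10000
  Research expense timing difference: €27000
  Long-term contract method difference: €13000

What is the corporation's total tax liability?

€44200

Mainline income levy:
  €45000 × 8% = €3600
  €52000 × 19% = €9880
  €96000 × 32% = €30720
  → €44200

Minimum tax:
  Adjusted income: €193000 + €10000 + €27000 + €13000 = €243000
  Exemption: €78000 − 20% × (€243000 − €220000) = €78000 − €4600 = €73400
  Base: €243000 − €73400 = €169600
  €169600 × 24% = €40704

€44200 > €40704, so the mainline income levy governs.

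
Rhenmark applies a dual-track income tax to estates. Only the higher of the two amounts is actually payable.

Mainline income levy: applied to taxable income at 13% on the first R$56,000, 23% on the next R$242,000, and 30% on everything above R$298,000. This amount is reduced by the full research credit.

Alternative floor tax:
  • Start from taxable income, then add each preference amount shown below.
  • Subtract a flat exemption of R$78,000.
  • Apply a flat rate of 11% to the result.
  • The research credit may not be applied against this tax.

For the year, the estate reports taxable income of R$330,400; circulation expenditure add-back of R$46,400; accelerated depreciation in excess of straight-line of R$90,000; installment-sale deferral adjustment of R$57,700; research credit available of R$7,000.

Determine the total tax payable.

Mainline income levy:
  R$56,000 × 13% = R$7,280
  R$242,000 × 23% = R$55,660
  R$32,400 × 30% = R$9,720
  → R$72,660
  Less research credit R$7,000 → R$65,660

Alternative floor tax:
  Adjusted income: R$330,400 + R$46,400 + R$90,000 + R$57,700 = R$524,500
  Less exemption R$78,000 → base R$446,500
  R$446,500 × 11% = R$49,115

R$65,660 > R$49,115, so the mainline income levy governs.

R$65,660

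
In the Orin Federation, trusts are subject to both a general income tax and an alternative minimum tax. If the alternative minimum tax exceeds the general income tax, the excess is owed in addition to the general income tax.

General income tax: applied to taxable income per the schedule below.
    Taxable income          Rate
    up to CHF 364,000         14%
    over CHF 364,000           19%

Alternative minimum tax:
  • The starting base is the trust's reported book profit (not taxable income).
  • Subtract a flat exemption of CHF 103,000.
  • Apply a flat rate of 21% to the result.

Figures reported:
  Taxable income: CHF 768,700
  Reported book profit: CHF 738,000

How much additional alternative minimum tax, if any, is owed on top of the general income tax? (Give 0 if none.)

CHF 5,497

General income tax:
  CHF 364,000 × 14% = CHF 50,960
  CHF 404,700 × 19% = CHF 76,893
  → CHF 127,853

Alternative minimum tax:
  Base (reported book profit): CHF 738,000
  Less exemption CHF 103,000 → base CHF 635,000
  CHF 635,000 × 21% = CHF 133,350

Excess of alternative minimum tax over general income tax: CHF 133,350 − CHF 127,853 = CHF 5,497.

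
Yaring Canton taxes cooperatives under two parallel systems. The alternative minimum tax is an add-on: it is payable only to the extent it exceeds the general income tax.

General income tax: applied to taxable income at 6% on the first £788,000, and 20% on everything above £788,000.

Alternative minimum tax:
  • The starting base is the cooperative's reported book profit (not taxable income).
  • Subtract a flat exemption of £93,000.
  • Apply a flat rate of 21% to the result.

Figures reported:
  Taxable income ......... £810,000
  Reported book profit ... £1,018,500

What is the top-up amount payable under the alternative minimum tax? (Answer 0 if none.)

General income tax:
  £788,000 × 6% = £47,280
  £22,000 × 20% = £4,400
  → £51,680

Alternative minimum tax:
  Base (reported book profit): £1,018,500
  Less exemption £93,000 → base £925,500
  £925,500 × 21% = £194,355

Excess of alternative minimum tax over general income tax: £194,355 − £51,680 = £142,675.

£142,675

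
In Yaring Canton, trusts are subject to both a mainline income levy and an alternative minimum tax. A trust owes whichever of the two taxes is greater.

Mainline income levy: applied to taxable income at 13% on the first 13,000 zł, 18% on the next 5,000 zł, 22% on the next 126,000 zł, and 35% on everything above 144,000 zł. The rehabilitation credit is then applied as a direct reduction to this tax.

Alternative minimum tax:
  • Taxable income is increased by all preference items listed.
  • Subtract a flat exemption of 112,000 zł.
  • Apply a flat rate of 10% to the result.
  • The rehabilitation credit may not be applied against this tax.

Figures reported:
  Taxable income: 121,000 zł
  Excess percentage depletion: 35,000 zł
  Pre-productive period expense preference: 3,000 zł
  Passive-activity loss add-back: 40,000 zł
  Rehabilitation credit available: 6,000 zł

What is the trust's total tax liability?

19,250 zł

Mainline income levy:
  13,000 zł × 13% = 1,690 zł
  5,000 zł × 18% = 900 zł
  103,000 zł × 22% = 22,660 zł
  → 25,250 zł
  Less rehabilitation credit 6,000 zł → 19,250 zł

Alternative minimum tax:
  Adjusted income: 121,000 zł + 35,000 zł + 3,000 zł + 40,000 zł = 199,000 zł
  Less exemption 112,000 zł → base 87,000 zł
  87,000 zł × 10% = 8,700 zł

19,250 zł > 8,700 zł, so the mainline income levy governs.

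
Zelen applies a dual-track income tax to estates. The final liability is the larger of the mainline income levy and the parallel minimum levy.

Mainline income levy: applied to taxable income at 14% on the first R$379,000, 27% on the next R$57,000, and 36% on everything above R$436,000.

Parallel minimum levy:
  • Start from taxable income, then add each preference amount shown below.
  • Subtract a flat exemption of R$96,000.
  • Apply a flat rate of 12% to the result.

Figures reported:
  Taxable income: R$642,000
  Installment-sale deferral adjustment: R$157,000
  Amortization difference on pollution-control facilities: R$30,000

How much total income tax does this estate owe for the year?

R$142,610

Parallel minimum levy:
  Adjusted income: R$642,000 + R$157,000 + R$30,000 = R$829,000
  Less exemption R$96,000 → base R$733,000
  R$733,000 × 12% = R$87,960

Mainline income levy:
  R$379,000 × 14% = R$53,060
  R$57,000 × 27% = R$15,390
  R$206,000 × 36% = R$74,160
  → R$142,610

R$142,610 > R$87,960, so the mainline income levy governs.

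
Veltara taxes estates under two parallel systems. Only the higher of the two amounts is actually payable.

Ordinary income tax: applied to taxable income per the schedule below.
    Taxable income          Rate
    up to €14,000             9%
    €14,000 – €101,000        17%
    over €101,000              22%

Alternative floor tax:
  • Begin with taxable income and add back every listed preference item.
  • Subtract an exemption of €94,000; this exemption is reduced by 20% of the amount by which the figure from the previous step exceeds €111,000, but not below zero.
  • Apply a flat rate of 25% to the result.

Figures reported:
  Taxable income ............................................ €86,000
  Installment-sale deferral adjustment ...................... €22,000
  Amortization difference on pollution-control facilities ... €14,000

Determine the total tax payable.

€13,500

Ordinary income tax:
  €14,000 × 9% = €1,260
  €72,000 × 17% = €12,240
  → €13,500

Alternative floor tax:
  Adjusted income: €86,000 + €22,000 + €14,000 = €122,000
  Exemption: €94,000 − 20% × (€122,000 − €111,000) = €94,000 − €2,200 = €91,800
  Base: €122,000 − €91,800 = €30,200
  €30,200 × 25% = €7,550

€13,500 > €7,550, so the ordinary income tax governs.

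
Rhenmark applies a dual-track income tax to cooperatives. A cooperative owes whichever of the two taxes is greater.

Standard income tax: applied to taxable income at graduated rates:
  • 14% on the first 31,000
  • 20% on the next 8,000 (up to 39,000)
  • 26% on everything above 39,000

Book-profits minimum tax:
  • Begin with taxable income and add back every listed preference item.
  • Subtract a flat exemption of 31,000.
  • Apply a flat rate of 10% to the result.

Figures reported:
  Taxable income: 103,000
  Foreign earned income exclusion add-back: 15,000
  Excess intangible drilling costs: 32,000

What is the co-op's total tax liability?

22,580

Standard income tax:
  31,000 × 14% = 4,340
  8,000 × 20% = 1,600
  64,000 × 26% = 16,640
  → 22,580

Book-profits minimum tax:
  Adjusted income: 103,000 + 15,000 + 32,000 = 150,000
  Less exemption 31,000 → base 119,000
  119,000 × 10% = 11,900

22,580 > 11,900, so the standard income tax governs.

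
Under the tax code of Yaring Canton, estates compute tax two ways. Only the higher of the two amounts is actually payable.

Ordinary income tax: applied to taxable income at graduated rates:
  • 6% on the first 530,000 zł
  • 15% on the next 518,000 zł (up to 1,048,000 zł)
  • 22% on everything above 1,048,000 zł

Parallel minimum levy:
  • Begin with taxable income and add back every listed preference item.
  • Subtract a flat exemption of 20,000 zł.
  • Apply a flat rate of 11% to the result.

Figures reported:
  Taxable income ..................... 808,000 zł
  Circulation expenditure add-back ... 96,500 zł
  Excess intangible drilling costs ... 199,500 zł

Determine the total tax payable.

119,240 zł

Ordinary income tax:
  530,000 zł × 6% = 31,800 zł
  278,000 zł × 15% = 41,700 zł
  → 73,500 zł

Parallel minimum levy:
  Adjusted income: 808,000 zł + 96,500 zł + 199,500 zł = 1,104,000 zł
  Less exemption 20,000 zł → base 1,084,000 zł
  1,084,000 zł × 11% = 119,240 zł

119,240 zł > 73,500 zł, so the parallel minimum levy is the binding amount.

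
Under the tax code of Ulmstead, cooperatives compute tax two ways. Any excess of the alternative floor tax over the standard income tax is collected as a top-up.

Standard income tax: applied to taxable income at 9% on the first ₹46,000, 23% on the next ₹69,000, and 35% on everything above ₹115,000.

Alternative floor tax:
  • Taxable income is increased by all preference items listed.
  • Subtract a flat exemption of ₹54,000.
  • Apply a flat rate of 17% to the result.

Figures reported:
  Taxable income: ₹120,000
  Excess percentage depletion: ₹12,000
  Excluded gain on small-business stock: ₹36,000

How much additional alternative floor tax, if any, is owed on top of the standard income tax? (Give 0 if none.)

₹0

Standard income tax:
  ₹46,000 × 9% = ₹4,140
  ₹69,000 × 23% = ₹15,870
  ₹5,000 × 35% = ₹1,750
  → ₹21,760

Alternative floor tax:
  Adjusted income: ₹120,000 + ₹12,000 + ₹36,000 = ₹168,000
  Less exemption ₹54,000 → base ₹114,000
  ₹114,000 × 17% = ₹19,380

₹19,380 ≤ ₹21,760, so no add-on is due.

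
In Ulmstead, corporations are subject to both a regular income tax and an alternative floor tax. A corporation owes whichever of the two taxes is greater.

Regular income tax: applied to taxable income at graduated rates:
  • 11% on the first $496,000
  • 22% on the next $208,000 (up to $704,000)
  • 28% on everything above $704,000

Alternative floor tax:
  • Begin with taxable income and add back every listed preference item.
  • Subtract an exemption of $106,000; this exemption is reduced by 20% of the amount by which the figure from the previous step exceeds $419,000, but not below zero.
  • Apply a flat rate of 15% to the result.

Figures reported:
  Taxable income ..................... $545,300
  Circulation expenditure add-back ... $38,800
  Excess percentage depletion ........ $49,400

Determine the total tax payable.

Regular income tax:
  $496,000 × 11% = $54,560
  $49,300 × 22% = $10,846
  → $65,406

Alternative floor tax:
  Adjusted income: $545,300 + $38,800 + $49,400 = $633,500
  Exemption: $106,000 − 20% × ($633,500 − $419,000) = $106,000 − $42,900 = $63,100
  Base: $633,500 − $63,100 = $570,400
  $570,400 × 15% = $85,560

$85,560 > $65,406, so the alternative floor tax is the binding amount.

$85,560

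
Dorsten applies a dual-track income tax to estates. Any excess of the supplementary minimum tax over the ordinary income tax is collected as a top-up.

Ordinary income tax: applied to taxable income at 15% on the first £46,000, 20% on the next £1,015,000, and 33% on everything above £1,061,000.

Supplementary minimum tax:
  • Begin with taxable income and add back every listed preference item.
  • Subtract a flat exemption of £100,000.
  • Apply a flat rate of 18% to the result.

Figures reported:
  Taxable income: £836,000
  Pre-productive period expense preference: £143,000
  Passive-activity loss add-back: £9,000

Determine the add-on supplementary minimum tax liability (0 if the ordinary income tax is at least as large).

£0

Ordinary income tax:
  £46,000 × 15% = £6,900
  £790,000 × 20% = £158,000
  → £164,900

Supplementary minimum tax:
  Adjusted income: £836,000 + £143,000 + £9,000 = £988,000
  Less exemption £100,000 → base £888,000
  £888,000 × 18% = £159,840

£159,840 ≤ £164,900, so no add-on is due.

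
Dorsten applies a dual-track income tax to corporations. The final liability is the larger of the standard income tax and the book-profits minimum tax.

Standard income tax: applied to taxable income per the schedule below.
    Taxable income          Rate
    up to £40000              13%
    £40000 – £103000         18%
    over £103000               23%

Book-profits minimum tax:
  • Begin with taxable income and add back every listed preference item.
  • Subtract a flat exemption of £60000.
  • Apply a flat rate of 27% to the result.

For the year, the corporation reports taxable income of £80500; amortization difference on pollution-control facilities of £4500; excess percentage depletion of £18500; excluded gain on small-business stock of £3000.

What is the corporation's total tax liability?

Standard income tax:
  £40000 × 13% = £5200
  £40500 × 18% = £7290
  → £12490

Book-profits minimum tax:
  Adjusted income: £80500 + £4500 + £18500 + £3000 = £106500
  Less exemption £60000 → base £46500
  £46500 × 27% = £12555

£12555 > £12490, so the book-profits minimum tax is the binding amount.

£12555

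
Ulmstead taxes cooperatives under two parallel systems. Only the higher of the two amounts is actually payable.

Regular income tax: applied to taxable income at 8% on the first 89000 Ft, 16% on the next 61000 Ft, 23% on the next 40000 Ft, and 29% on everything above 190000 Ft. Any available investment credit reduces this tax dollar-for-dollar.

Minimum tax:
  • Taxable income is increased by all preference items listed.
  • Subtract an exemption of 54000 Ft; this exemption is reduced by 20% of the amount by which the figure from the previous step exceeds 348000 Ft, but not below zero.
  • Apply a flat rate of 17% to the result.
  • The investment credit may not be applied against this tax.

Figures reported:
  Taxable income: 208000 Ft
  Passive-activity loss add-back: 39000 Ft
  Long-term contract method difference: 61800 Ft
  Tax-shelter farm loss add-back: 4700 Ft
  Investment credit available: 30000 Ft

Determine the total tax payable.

44115 Ft

Regular income tax:
  89000 Ft × 8% = 7120 Ft
  61000 Ft × 16% = 9760 Ft
  40000 Ft × 23% = 9200 Ft
  18000 Ft × 29% = 5220 Ft
  → 31300 Ft
  Less investment credit 30000 Ft → 1300 Ft

Minimum tax:
  Adjusted income: 208000 Ft + 39000 Ft + 61800 Ft + 4700 Ft = 313500 Ft
  Exemption: 313500 Ft ≤ 348000 Ft, so full 54000 Ft applies
  Base: 313500 Ft − 54000 Ft = 259500 Ft
  259500 Ft × 17% = 44115 Ft

44115 Ft > 1300 Ft, so the minimum tax is the binding amount.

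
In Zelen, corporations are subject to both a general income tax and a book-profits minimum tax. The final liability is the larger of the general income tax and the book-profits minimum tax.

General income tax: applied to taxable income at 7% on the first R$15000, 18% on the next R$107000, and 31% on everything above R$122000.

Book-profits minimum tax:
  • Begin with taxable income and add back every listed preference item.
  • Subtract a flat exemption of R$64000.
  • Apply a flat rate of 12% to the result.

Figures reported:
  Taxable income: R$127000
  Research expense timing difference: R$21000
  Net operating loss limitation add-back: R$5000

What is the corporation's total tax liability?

R$21860

Book-profits minimum tax:
  Adjusted income: R$127000 + R$21000 + R$5000 = R$153000
  Less exemption R$64000 → base R$89000
  R$89000 × 12% = R$10680

General income tax:
  R$15000 × 7% = R$1050
  R$107000 × 18% = R$19260
  R$5000 × 31% = R$1550
  → R$21860

R$21860 > R$10680, so the general income tax governs.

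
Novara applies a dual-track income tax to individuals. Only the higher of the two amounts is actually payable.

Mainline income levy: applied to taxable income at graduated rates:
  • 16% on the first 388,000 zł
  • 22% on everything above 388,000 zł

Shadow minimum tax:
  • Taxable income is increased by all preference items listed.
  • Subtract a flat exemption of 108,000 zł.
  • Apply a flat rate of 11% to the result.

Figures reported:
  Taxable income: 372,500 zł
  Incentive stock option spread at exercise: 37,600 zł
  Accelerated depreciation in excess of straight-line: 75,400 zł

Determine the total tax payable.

Mainline income levy:
  372,500 zł × 16% = 59,600 zł

Shadow minimum tax:
  Adjusted income: 372,500 zł + 37,600 zł + 75,400 zł = 485,500 zł
  Less exemption 108,000 zł → base 377,500 zł
  377,500 zł × 11% = 41,525 zł

59,600 zł > 41,525 zł, so the mainline income levy governs.

59,600 zł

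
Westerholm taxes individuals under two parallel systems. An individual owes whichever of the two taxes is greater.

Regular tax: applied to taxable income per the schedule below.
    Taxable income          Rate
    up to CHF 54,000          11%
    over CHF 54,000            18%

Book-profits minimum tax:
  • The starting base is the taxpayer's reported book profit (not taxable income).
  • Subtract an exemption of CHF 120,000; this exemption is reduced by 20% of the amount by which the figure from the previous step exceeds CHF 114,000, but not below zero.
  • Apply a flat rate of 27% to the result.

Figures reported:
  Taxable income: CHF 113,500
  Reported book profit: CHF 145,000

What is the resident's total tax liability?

Regular tax:
  CHF 54,000 × 11% = CHF 5,940
  CHF 59,500 × 18% = CHF 10,710
  → CHF 16,650

Book-profits minimum tax:
  Base (reported book profit): CHF 145,000
  Exemption: CHF 120,000 − 20% × (CHF 145,000 − CHF 114,000) = CHF 120,000 − CHF 6,200 = CHF 113,800
  Base: CHF 145,000 − CHF 113,800 = CHF 31,200
  CHF 31,200 × 27% = CHF 8,424

CHF 16,650 > CHF 8,424, so the regular tax governs.

CHF 16,650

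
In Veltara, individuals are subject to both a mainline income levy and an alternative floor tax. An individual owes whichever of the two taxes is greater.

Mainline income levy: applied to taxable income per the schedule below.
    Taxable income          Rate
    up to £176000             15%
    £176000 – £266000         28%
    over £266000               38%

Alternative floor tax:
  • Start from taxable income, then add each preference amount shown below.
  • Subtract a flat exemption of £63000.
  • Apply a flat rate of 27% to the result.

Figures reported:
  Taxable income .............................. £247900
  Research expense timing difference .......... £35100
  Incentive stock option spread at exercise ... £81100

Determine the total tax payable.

Alternative floor tax:
  Adjusted income: £247900 + £35100 + £81100 = £364100
  Less exemption £63000 → base £301100
  £301100 × 27% = £81297

Mainline income levy:
  £176000 × 15% = £26400
  £71900 × 28% = £20132
  → £46532

£81297 > £46532, so the alternative floor tax is the binding amount.

£81297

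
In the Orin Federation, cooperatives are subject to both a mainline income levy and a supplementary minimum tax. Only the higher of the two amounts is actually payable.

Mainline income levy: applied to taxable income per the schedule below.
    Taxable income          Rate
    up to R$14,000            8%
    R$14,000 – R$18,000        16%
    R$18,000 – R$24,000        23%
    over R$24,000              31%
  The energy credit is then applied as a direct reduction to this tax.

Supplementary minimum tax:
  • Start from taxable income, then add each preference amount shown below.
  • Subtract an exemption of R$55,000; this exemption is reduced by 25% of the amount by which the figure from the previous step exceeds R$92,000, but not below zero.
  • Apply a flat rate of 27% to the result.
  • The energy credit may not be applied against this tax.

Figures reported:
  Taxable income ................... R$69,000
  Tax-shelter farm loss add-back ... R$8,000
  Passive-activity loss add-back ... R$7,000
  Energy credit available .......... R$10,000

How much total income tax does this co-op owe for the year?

Mainline income levy:
  R$14,000 × 8% = R$1,120
  R$4,000 × 16% = R$640
  R$6,000 × 23% = R$1,380
  R$45,000 × 31% = R$13,950
  → R$17,090
  Less energy credit R$10,000 → R$7,090

Supplementary minimum tax:
  Adjusted income: R$69,000 + R$8,000 + R$7,000 = R$84,000
  Exemption: R$84,000 ≤ R$92,000, so full R$55,000 applies
  Base: R$84,000 − R$55,000 = R$29,000
  R$29,000 × 27% = R$7,830

R$7,830 > R$7,090, so the supplementary minimum tax is the binding amount.

R$7,830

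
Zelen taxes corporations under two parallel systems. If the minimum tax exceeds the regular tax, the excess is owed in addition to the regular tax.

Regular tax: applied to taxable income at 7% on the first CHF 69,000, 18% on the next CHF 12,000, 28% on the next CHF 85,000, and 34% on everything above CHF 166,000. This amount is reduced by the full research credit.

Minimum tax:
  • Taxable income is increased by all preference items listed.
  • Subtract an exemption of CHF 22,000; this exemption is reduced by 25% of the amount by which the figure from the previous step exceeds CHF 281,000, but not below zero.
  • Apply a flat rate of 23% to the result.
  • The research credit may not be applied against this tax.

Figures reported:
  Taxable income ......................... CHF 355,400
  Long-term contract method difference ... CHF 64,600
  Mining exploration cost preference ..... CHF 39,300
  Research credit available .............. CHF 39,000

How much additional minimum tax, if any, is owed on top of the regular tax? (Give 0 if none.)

Minimum tax:
  Adjusted income: CHF 355,400 + CHF 64,600 + CHF 39,300 = CHF 459,300
  Exemption: 25% × (CHF 459,300 − CHF 281,000) = CHF 44,575 ≥ CHF 22,000, so the exemption is fully phased out
  Base: CHF 459,300 − CHF 0 = CHF 459,300
  CHF 459,300 × 23% = CHF 105,639

Regular tax:
  CHF 69,000 × 7% = CHF 4,830
  CHF 12,000 × 18% = CHF 2,160
  CHF 85,000 × 28% = CHF 23,800
  CHF 189,400 × 34% = CHF 64,396
  → CHF 95,186
  Less research credit CHF 39,000 → CHF 56,186

Excess of minimum tax over regular tax: CHF 105,639 − CHF 56,186 = CHF 49,453.

CHF 49,453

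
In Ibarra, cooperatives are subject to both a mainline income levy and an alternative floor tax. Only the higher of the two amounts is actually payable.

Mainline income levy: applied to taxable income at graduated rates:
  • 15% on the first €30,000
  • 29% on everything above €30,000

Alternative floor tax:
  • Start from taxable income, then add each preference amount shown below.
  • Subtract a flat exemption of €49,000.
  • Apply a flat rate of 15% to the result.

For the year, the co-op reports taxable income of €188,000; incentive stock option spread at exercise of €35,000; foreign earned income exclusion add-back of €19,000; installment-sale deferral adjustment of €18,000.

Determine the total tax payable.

Mainline income levy:
  €30,000 × 15% = €4,500
  €158,000 × 29% = €45,820
  → €50,320

Alternative floor tax:
  Adjusted income: €188,000 + €35,000 + €19,000 + €18,000 = €260,000
  Less exemption €49,000 → base €211,000
  €211,000 × 15% = €31,650

€50,320 > €31,650, so the mainline income levy governs.

€50,320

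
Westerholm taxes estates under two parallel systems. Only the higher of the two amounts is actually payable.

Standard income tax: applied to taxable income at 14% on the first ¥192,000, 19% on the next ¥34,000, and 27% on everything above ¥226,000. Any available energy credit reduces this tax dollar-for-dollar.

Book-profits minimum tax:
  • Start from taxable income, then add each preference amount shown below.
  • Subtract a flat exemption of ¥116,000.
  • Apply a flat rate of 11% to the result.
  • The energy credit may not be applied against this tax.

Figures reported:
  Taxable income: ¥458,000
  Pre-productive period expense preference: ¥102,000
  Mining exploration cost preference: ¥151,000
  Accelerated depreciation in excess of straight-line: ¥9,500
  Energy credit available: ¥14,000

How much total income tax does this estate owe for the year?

¥81,980

Book-profits minimum tax:
  Adjusted income: ¥458,000 + ¥102,000 + ¥151,000 + ¥9,500 = ¥720,500
  Less exemption ¥116,000 → base ¥604,500
  ¥604,500 × 11% = ¥66,495

Standard income tax:
  ¥192,000 × 14% = ¥26,880
  ¥34,000 × 19% = ¥6,460
  ¥232,000 × 27% = ¥62,640
  → ¥95,980
  Less energy credit ¥14,000 → ¥81,980

¥81,980 > ¥66,495, so the standard income tax governs.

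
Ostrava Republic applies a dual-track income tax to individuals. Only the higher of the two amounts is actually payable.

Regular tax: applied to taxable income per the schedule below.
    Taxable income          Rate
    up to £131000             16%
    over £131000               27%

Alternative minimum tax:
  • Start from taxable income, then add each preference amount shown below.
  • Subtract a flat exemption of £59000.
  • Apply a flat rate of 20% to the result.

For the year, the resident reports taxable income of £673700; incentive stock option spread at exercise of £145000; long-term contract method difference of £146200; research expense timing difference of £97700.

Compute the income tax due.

Regular tax:
  £131000 × 16% = £20960
  £542700 × 27% = £146529
  → £167489

Alternative minimum tax:
  Adjusted income: £673700 + £145000 + £146200 + £97700 = £1062600
  Less exemption £59000 → base £1003600
  £1003600 × 20% = £200720

£200720 > £167489, so the alternative minimum tax is the binding amount.

£200720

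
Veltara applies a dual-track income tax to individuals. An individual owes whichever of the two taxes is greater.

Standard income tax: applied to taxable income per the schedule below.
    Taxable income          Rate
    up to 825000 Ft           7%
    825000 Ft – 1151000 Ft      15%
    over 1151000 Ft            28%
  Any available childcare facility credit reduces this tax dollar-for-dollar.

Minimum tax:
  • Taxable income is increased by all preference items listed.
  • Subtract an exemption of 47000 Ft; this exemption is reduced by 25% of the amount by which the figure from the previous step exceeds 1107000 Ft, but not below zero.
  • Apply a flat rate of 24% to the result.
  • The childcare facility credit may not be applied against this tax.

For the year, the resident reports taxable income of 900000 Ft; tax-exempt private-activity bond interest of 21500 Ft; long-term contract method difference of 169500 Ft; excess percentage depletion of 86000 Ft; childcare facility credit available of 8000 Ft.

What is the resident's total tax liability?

Minimum tax:
  Adjusted income: 900000 Ft + 21500 Ft + 169500 Ft + 86000 Ft = 1177000 Ft
  Exemption: 47000 Ft − 25% × (1177000 Ft − 1107000 Ft) = 47000 Ft − 17500 Ft = 29500 Ft
  Base: 1177000 Ft − 29500 Ft = 1147500 Ft
  1147500 Ft × 24% = 275400 Ft

Standard income tax:
  825000 Ft × 7% = 57750 Ft
  75000 Ft × 15% = 11250 Ft
  → 69000 Ft
  Less childcare facility credit 8000 Ft → 61000 Ft

275400 Ft > 61000 Ft, so the minimum tax is the binding amount.

275400 Ft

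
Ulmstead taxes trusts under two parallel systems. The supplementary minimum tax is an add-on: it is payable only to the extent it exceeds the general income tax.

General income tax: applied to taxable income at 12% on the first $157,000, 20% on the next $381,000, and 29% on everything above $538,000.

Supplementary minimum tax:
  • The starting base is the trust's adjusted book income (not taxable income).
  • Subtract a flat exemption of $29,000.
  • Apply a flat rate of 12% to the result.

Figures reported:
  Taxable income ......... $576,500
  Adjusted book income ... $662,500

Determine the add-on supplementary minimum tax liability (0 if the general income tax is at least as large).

General income tax:
  $157,000 × 12% = $18,840
  $381,000 × 20% = $76,200
  $38,500 × 29% = $11,165
  → $106,205

Supplementary minimum tax:
  Base (adjusted book income): $662,500
  Less exemption $29,000 → base $633,500
  $633,500 × 12% = $76,020

$76,020 ≤ $106,205, so no add-on is due.

$0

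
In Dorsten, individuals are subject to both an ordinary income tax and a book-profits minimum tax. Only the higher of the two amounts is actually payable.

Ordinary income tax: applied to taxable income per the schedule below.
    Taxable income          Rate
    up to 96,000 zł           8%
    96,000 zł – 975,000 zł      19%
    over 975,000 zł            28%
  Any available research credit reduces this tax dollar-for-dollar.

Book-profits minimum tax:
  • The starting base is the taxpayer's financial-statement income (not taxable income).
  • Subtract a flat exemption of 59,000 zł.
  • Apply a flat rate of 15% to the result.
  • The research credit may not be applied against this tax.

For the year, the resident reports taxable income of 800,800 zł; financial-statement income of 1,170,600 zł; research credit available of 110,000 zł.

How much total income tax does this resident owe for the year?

Ordinary income tax:
  96,000 zł × 8% = 7,680 zł
  704,800 zł × 19% = 133,912 zł
  → 141,592 zł
  Less research credit 110,000 zł → 31,592 zł

Book-profits minimum tax:
  Base (financial-statement income): 1,170,600 zł
  Less exemption 59,000 zł → base 1,111,600 zł
  1,111,600 zł × 15% = 166,740 zł

166,740 zł > 31,592 zł, so the book-profits minimum tax is the binding amount.

166,740 zł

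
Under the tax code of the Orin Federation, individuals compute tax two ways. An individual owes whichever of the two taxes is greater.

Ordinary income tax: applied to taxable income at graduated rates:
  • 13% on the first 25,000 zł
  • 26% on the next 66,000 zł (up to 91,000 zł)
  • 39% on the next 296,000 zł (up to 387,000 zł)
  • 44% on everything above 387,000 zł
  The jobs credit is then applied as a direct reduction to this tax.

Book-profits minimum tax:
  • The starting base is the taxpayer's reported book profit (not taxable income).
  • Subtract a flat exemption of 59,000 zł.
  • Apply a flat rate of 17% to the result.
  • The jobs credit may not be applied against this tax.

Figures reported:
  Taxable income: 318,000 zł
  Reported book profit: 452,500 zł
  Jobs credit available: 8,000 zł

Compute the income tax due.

Ordinary income tax:
  25,000 zł × 13% = 3,250 zł
  66,000 zł × 26% = 17,160 zł
  227,000 zł × 39% = 88,530 zł
  → 108,940 zł
  Less jobs credit 8,000 zł → 100,940 zł

Book-profits minimum tax:
  Base (reported book profit): 452,500 zł
  Less exemption 59,000 zł → base 393,500 zł
  393,500 zł × 17% = 66,895 zł

100,940 zł > 66,895 zł, so the ordinary income tax governs.

100,940 zł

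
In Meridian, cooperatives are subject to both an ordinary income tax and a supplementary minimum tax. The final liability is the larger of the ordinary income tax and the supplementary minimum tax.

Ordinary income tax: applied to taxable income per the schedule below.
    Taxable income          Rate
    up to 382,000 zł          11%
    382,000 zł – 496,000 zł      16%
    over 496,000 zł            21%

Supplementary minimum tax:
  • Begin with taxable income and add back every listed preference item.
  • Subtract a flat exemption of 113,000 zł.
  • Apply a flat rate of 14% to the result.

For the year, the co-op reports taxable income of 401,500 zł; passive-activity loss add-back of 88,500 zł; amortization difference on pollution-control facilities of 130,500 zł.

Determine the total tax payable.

71,050 zł

Supplementary minimum tax:
  Adjusted income: 401,500 zł + 88,500 zł + 130,500 zł = 620,500 zł
  Less exemption 113,000 zł → base 507,500 zł
  507,500 zł × 14% = 71,050 zł

Ordinary income tax:
  382,000 zł × 11% = 42,020 zł
  19,500 zł × 16% = 3,120 zł
  → 45,140 zł

71,050 zł > 45,140 zł, so the supplementary minimum tax is the binding amount.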